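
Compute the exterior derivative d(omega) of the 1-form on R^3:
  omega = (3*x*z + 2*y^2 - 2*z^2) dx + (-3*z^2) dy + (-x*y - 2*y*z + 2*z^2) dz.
d(omega) = (-4*y) dx ∧ dy + (-3*x - y + 4*z) dx ∧ dz + (-x + 4*z) dy ∧ dz

For a 1-form omega = sum_i f_i dx_i, the exterior derivative is
  d(omega) = sum_{i < j} (∂f_j/∂x_i - ∂f_i/∂x_j) dx_i ∧ dx_j.
  coefficient of dx ∧ dy: ∂f_2/∂x - ∂f_1/∂y = ∂(-3*z^2)/∂x - ∂(3*x*z + 2*y^2 - 2*z^2)/∂y = -4*y
  coefficient of dx ∧ dz: ∂f_3/∂x - ∂f_1/∂z = ∂(-x*y - 2*y*z + 2*z^2)/∂x - ∂(3*x*z + 2*y^2 - 2*z^2)/∂z = -3*x - y + 4*z
  coefficient of dy ∧ dz: ∂f_3/∂y - ∂f_2/∂z = ∂(-x*y - 2*y*z + 2*z^2)/∂y - ∂(-3*z^2)/∂z = -x + 4*z
Assembling: d(omega) = (-4*y) dx ∧ dy + (-3*x - y + 4*z) dx ∧ dz + (-x + 4*z) dy ∧ dz.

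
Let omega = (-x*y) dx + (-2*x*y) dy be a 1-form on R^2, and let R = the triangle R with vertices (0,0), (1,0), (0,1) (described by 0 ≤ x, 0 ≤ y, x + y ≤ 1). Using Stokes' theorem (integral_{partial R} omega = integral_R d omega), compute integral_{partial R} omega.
integral_(partial R) omega = -1/6

Stokes: integral_partial_R omega = integral_R d omega with d omega = (∂Q/∂x - ∂P/∂y) dx ∧ dy.
  ∂Q/∂x = -2*y
  ∂P/∂y = -x
  integrand = ∂Q/∂x - ∂P/∂y = x - 2*y.
Integrating over R: integral_0^1 integral_0^{1-x} (x - 2*y) dy dx = -1/6.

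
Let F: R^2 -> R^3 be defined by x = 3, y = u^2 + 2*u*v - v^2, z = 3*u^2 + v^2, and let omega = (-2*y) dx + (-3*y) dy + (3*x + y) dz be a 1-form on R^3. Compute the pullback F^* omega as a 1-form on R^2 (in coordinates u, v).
F^* omega = (-6*u^2*v - 12*u*v^2 + 54*u + 6*v^3) du + (-6*u^3 - 4*u^2*v + 22*u*v^2 - 8*v^3 + 18*v) dv

Using F^*(f dg) = (f ∘ F) d(g ∘ F), substitute each coordinate x_i by F_i(u, v) in f_i, and replace dx_i by d F_i = (∂F_i/∂u) du + (∂F_i/∂v) dv.
  For the x component: f_1(F) = -2*u^2 - 4*u*v + 2*v^2; d F_1 = (0) du + (0) dv
  For the y component: f_2(F) = -3*u^2 - 6*u*v + 3*v^2; d F_2 = (2*u + 2*v) du + (2*u - 2*v) dv
  For the z component: f_3(F) = u^2 + 2*u*v - v^2 + 9; d F_3 = (6*u) du + (2*v) dv
Combining and collecting du, dv coefficients:
  coeff of du: -6*u^2*v - 12*u*v^2 + 54*u + 6*v^3
  coeff of dv: -6*u^3 - 4*u^2*v + 22*u*v^2 - 8*v^3 + 18*v
F^* omega = (-6*u^2*v - 12*u*v^2 + 54*u + 6*v^3) du + (-6*u^3 - 4*u^2*v + 22*u*v^2 - 8*v^3 + 18*v) dv.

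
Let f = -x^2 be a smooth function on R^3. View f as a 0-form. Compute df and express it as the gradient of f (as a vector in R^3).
df = (-2*x) dx + (0) dy + (0) dz; grad f = (-2*x, 0, 0)

For a 0-form f, d f = (∂f/∂x) dx + (∂f/∂y) dy + (∂f/∂z) dz. The components of the vector representation are exactly the entries of grad f in Cartesian coordinates:
  ∂f/∂x = -2*x
  ∂f/∂y = 0
  ∂f/∂z = 0.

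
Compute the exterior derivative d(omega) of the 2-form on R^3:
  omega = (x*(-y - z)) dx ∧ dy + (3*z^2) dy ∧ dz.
d(omega) = (-x) dx ∧ dy ∧ dz

For a 2-form omega = sum_{i<j} g_{ij} dx_i ∧ dx_j, the exterior derivative is
  d(omega) = sum_{i<j} d(g_{ij}) ∧ dx_i ∧ dx_j = sum_{i<j, k} (∂g_{ij}/∂x_k) dx_k ∧ dx_i ∧ dx_j.
Expand each term, using dx_k ∧ dx_i ∧ dx_j = sgn(permutation) dx_{(a)} ∧ dx_{(b)} ∧ dx_{(c)} with (a < b < c) sorted:
  d(x*(-y - z)) includes (∂/∂z)(x*(-y - z)) dz = (-x) dz, which multiplied by dx ∧ dy gives (-x) dx ∧ dy ∧ dz
Collecting like 3-forms: d(omega) = (-x) dx ∧ dy ∧ dz.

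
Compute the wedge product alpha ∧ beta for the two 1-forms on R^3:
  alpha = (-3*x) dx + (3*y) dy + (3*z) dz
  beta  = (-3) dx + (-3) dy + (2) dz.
alpha ∧ beta = (9*x + 9*y) dx ∧ dy + (-6*x + 9*z) dx ∧ dz + (6*y + 9*z) dy ∧ dz

Distribute the wedge, using dx_i ∧ dx_j = -dx_j ∧ dx_i and dx_i ∧ dx_i = 0. For each pair (i, j) with i < j, the coefficient of dx_i ∧ dx_j in alpha ∧ beta is (alpha_i * beta_j - alpha_j * beta_i). Collecting: alpha ∧ beta = (9*x + 9*y) dx ∧ dy + (-6*x + 9*z) dx ∧ dz + (6*y + 9*z) dy ∧ dz.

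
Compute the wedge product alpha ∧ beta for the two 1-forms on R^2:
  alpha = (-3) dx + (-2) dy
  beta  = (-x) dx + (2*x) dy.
alpha ∧ beta = (-8*x) dx ∧ dy

Distribute the wedge, using dx_i ∧ dx_j = -dx_j ∧ dx_i and dx_i ∧ dx_i = 0. For each pair (i, j) with i < j, the coefficient of dx_i ∧ dx_j in alpha ∧ beta is (alpha_i * beta_j - alpha_j * beta_i). Collecting: alpha ∧ beta = (-8*x) dx ∧ dy.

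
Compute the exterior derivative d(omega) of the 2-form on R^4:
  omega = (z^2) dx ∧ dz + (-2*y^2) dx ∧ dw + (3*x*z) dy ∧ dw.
d(omega) = (4*y + 3*z) dx ∧ dy ∧ dw + (-3*x) dy ∧ dz ∧ dw

For a 2-form omega = sum_{i<j} g_{ij} dx_i ∧ dx_j, the exterior derivative is
  d(omega) = sum_{i<j} d(g_{ij}) ∧ dx_i ∧ dx_j = sum_{i<j, k} (∂g_{ij}/∂x_k) dx_k ∧ dx_i ∧ dx_j.
Expand each term, using dx_k ∧ dx_i ∧ dx_j = sgn(permutation) dx_{(a)} ∧ dx_{(b)} ∧ dx_{(c)} with (a < b < c) sorted:
  d(-2*y^2) includes (∂/∂y)(-2*y^2) dy = (-4*y) dy, which multiplied by dx ∧ dw gives (4*y) dx ∧ dy ∧ dw
  d(3*x*z) includes (∂/∂x)(3*x*z) dx = (3*z) dx, which multiplied by dy ∧ dw gives (3*z) dx ∧ dy ∧ dw
  d(3*x*z) includes (∂/∂z)(3*x*z) dz = (3*x) dz, which multiplied by dy ∧ dw gives (-3*x) dy ∧ dz ∧ dw
Collecting like 3-forms: d(omega) = (4*y + 3*z) dx ∧ dy ∧ dw + (-3*x) dy ∧ dz ∧ dw.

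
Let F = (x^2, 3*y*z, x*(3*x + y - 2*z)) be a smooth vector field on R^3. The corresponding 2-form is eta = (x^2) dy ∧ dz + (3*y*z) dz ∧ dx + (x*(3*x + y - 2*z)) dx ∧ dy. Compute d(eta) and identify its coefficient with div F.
d(eta) = (3*z) dx ∧ dy ∧ dz; div F = 3*z

For a 2-form in R^3 of the form above, applying d gives a 3-form with coefficient ∂P/∂x + ∂Q/∂y + ∂R/∂z:
  ∂P/∂x = 2*x
  ∂Q/∂y = 3*z
  ∂R/∂z = -2*x
Sum = 3*z, which is exactly div F.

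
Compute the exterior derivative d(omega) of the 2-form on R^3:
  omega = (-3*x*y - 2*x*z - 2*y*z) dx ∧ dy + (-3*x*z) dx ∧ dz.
d(omega) = (-2*x - 2*y) dx ∧ dy ∧ dz

For a 2-form omega = sum_{i<j} g_{ij} dx_i ∧ dx_j, the exterior derivative is
  d(omega) = sum_{i<j} d(g_{ij}) ∧ dx_i ∧ dx_j = sum_{i<j, k} (∂g_{ij}/∂x_k) dx_k ∧ dx_i ∧ dx_j.
Expand each term, using dx_k ∧ dx_i ∧ dx_j = sgn(permutation) dx_{(a)} ∧ dx_{(b)} ∧ dx_{(c)} with (a < b < c) sorted:
  d(-3*x*y - 2*x*z - 2*y*z) includes (∂/∂z)(-3*x*y - 2*x*z - 2*y*z) dz = (-2*x - 2*y) dz, which multiplied by dx ∧ dy gives (-2*x - 2*y) dx ∧ dy ∧ dz
Collecting like 3-forms: d(omega) = (-2*x - 2*y) dx ∧ dy ∧ dz.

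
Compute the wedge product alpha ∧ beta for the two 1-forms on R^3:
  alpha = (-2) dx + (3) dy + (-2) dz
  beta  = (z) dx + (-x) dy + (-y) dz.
alpha ∧ beta = (2*x - 3*z) dx ∧ dy + (2*y + 2*z) dx ∧ dz + (-2*x - 3*y) dy ∧ dz

Distribute the wedge, using dx_i ∧ dx_j = -dx_j ∧ dx_i and dx_i ∧ dx_i = 0. For each pair (i, j) with i < j, the coefficient of dx_i ∧ dx_j in alpha ∧ beta is (alpha_i * beta_j - alpha_j * beta_i). Collecting: alpha ∧ beta = (2*x - 3*z) dx ∧ dy + (2*y + 2*z) dx ∧ dz + (-2*x - 3*y) dy ∧ dz.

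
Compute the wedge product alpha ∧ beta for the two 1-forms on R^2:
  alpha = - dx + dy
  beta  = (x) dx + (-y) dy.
alpha ∧ beta = (-x + y) dx ∧ dy

Distribute the wedge, using dx_i ∧ dx_j = -dx_j ∧ dx_i and dx_i ∧ dx_i = 0. For each pair (i, j) with i < j, the coefficient of dx_i ∧ dx_j in alpha ∧ beta is (alpha_i * beta_j - alpha_j * beta_i). Collecting: alpha ∧ beta = (-x + y) dx ∧ dy.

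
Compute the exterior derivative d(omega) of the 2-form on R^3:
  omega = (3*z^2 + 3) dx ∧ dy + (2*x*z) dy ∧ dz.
d(omega) = (8*z) dx ∧ dy ∧ dz

For a 2-form omega = sum_{i<j} g_{ij} dx_i ∧ dx_j, the exterior derivative is
  d(omega) = sum_{i<j} d(g_{ij}) ∧ dx_i ∧ dx_j = sum_{i<j, k} (∂g_{ij}/∂x_k) dx_k ∧ dx_i ∧ dx_j.
Expand each term, using dx_k ∧ dx_i ∧ dx_j = sgn(permutation) dx_{(a)} ∧ dx_{(b)} ∧ dx_{(c)} with (a < b < c) sorted:
  d(3*z^2 + 3) includes (∂/∂z)(3*z^2 + 3) dz = (6*z) dz, which multiplied by dx ∧ dy gives (6*z) dx ∧ dy ∧ dz
  d(2*x*z) includes (∂/∂x)(2*x*z) dx = (2*z) dx, which multiplied by dy ∧ dz gives (2*z) dx ∧ dy ∧ dz
Collecting like 3-forms: d(omega) = (8*z) dx ∧ dy ∧ dz.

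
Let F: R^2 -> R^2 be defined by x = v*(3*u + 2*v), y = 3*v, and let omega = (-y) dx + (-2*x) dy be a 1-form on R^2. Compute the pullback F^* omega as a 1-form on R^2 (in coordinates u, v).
F^* omega = (-9*v^2) du + (3*v*(-9*u - 8*v)) dv

Using F^*(f dg) = (f ∘ F) d(g ∘ F), substitute each coordinate x_i by F_i(u, v) in f_i, and replace dx_i by d F_i = (∂F_i/∂u) du + (∂F_i/∂v) dv.
  For the x component: f_1(F) = -3*v; d F_1 = (3*v) du + (3*u + 4*v) dv
  For the y component: f_2(F) = 2*v*(-3*u - 2*v); d F_2 = (0) du + (3) dv
Combining and collecting du, dv coefficients:
  coeff of du: -9*v^2
  coeff of dv: 3*v*(-9*u - 8*v)
F^* omega = (-9*v^2) du + (3*v*(-9*u - 8*v)) dv.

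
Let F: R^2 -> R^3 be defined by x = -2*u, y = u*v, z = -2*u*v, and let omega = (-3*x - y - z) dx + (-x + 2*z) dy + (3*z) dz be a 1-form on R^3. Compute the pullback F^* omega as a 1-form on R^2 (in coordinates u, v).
F^* omega = (4*u*(2*v^2 - 3)) du + (u^2*(8*v + 2)) dv

Using F^*(f dg) = (f ∘ F) d(g ∘ F), substitute each coordinate x_i by F_i(u, v) in f_i, and replace dx_i by d F_i = (∂F_i/∂u) du + (∂F_i/∂v) dv.
  For the x component: f_1(F) = u*(v + 6); d F_1 = (-2) du + (0) dv
  For the y component: f_2(F) = 2*u*(1 - 2*v); d F_2 = (v) du + (u) dv
  For the z component: f_3(F) = -6*u*v; d F_3 = (-2*v) du + (-2*u) dv
Combining and collecting du, dv coefficients:
  coeff of du: 4*u*(2*v^2 - 3)
  coeff of dv: u^2*(8*v + 2)
F^* omega = (4*u*(2*v^2 - 3)) du + (u^2*(8*v + 2)) dv.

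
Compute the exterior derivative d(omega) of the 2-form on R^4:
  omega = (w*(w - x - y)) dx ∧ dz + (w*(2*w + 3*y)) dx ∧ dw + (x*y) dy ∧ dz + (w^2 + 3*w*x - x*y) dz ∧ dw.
d(omega) = (w + y) dx ∧ dy ∧ dz + (5*w - x - 2*y) dx ∧ dz ∧ dw + (-3*w) dx ∧ dy ∧ dw + (-x) dy ∧ dz ∧ dw

For a 2-form omega = sum_{i<j} g_{ij} dx_i ∧ dx_j, the exterior derivative is
  d(omega) = sum_{i<j} d(g_{ij}) ∧ dx_i ∧ dx_j = sum_{i<j, k} (∂g_{ij}/∂x_k) dx_k ∧ dx_i ∧ dx_j.
Expand each term, using dx_k ∧ dx_i ∧ dx_j = sgn(permutation) dx_{(a)} ∧ dx_{(b)} ∧ dx_{(c)} with (a < b < c) sorted:
  d(w*(w - x - y)) includes (∂/∂y)(w*(w - x - y)) dy = (-w) dy, which multiplied by dx ∧ dz gives (w) dx ∧ dy ∧ dz
  d(w*(w - x - y)) includes (∂/∂w)(w*(w - x - y)) dw = (2*w - x - y) dw, which multiplied by dx ∧ dz gives (2*w - x - y) dx ∧ dz ∧ dw
  d(w*(2*w + 3*y)) includes (∂/∂y)(w*(2*w + 3*y)) dy = (3*w) dy, which multiplied by dx ∧ dw gives (-3*w) dx ∧ dy ∧ dw
  d(x*y) includes (∂/∂x)(x*y) dx = (y) dx, which multiplied by dy ∧ dz gives (y) dx ∧ dy ∧ dz
  d(w^2 + 3*w*x - x*y) includes (∂/∂x)(w^2 + 3*w*x - x*y) dx = (3*w - y) dx, which multiplied by dz ∧ dw gives (3*w - y) dx ∧ dz ∧ dw
  d(w^2 + 3*w*x - x*y) includes (∂/∂y)(w^2 + 3*w*x - x*y) dy = (-x) dy, which multiplied by dz ∧ dw gives (-x) dy ∧ dz ∧ dw
Collecting like 3-forms: d(omega) = (w + y) dx ∧ dy ∧ dz + (5*w - x - 2*y) dx ∧ dz ∧ dw + (-3*w) dx ∧ dy ∧ dw + (-x) dy ∧ dz ∧ dw.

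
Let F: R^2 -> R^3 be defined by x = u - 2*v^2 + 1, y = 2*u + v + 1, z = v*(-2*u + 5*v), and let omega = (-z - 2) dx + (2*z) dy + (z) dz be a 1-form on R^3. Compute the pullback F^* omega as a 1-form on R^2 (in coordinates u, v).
F^* omega = (4*u*v^2 - 6*u*v - 10*v^3 + 15*v^2 - 2) du + (2*v*(2*u^2 - 19*u*v - 2*u + 35*v^2 + 5*v + 4)) dv

Using F^*(f dg) = (f ∘ F) d(g ∘ F), substitute each coordinate x_i by F_i(u, v) in f_i, and replace dx_i by d F_i = (∂F_i/∂u) du + (∂F_i/∂v) dv.
  For the x component: f_1(F) = 2*u*v - 5*v^2 - 2; d F_1 = (1) du + (-4*v) dv
  For the y component: f_2(F) = 2*v*(-2*u + 5*v); d F_2 = (2) du + (1) dv
  For the z component: f_3(F) = v*(-2*u + 5*v); d F_3 = (-2*v) du + (-2*u + 10*v) dv
Combining and collecting du, dv coefficients:
  coeff of du: 4*u*v^2 - 6*u*v - 10*v^3 + 15*v^2 - 2
  coeff of dv: 2*v*(2*u^2 - 19*u*v - 2*u + 35*v^2 + 5*v + 4)
F^* omega = (4*u*v^2 - 6*u*v - 10*v^3 + 15*v^2 - 2) du + (2*v*(2*u^2 - 19*u*v - 2*u + 35*v^2 + 5*v + 4)) dv.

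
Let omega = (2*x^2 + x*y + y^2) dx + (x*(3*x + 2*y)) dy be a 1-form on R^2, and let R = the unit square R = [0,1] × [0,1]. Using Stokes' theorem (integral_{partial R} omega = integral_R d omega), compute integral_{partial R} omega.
integral_(partial R) omega = 5/2

Stokes: integral_partial_R omega = integral_R d omega with d omega = (∂Q/∂x - ∂P/∂y) dx ∧ dy.
  ∂Q/∂x = 6*x + 2*y
  ∂P/∂y = x + 2*y
  integrand = ∂Q/∂x - ∂P/∂y = 5*x.
Integrating over R: integral_0^1 integral_0^1 (5*x) dx dy = 5/2.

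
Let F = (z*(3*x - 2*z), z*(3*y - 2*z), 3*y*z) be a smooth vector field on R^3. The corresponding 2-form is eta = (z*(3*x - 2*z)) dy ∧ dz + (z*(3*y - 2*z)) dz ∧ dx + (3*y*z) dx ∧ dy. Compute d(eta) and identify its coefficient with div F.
d(eta) = (3*y + 6*z) dx ∧ dy ∧ dz; div F = 3*y + 6*z

For a 2-form in R^3 of the form above, applying d gives a 3-form with coefficient ∂P/∂x + ∂Q/∂y + ∂R/∂z:
  ∂P/∂x = 3*z
  ∂Q/∂y = 3*z
  ∂R/∂z = 3*y
Sum = 3*y + 6*z, which is exactly div F.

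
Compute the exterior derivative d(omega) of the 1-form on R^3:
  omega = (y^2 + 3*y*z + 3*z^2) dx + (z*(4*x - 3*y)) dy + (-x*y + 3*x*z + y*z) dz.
d(omega) = (-2*y + z) dx ∧ dy + (-4*y - 3*z) dx ∧ dz + (-5*x + 3*y + z) dy ∧ dz

For a 1-form omega = sum_i f_i dx_i, the exterior derivative is
  d(omega) = sum_{i < j} (∂f_j/∂x_i - ∂f_i/∂x_j) dx_i ∧ dx_j.
  coefficient of dx ∧ dy: ∂f_2/∂x - ∂f_1/∂y = ∂(z*(4*x - 3*y))/∂x - ∂(y^2 + 3*y*z + 3*z^2)/∂y = -2*y + z
  coefficient of dx ∧ dz: ∂f_3/∂x - ∂f_1/∂z = ∂(-x*y + 3*x*z + y*z)/∂x - ∂(y^2 + 3*y*z + 3*z^2)/∂z = -4*y - 3*z
  coefficient of dy ∧ dz: ∂f_3/∂y - ∂f_2/∂z = ∂(-x*y + 3*x*z + y*z)/∂y - ∂(z*(4*x - 3*y))/∂z = -5*x + 3*y + z
Assembling: d(omega) = (-2*y + z) dx ∧ dy + (-4*y - 3*z) dx ∧ dz + (-5*x + 3*y + z) dy ∧ dz.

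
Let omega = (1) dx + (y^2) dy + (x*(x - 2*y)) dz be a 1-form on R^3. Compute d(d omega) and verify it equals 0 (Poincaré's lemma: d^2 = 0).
d(d omega) = 0

Step 1: d omega = sum_{i<j} (∂f_j/∂x_i - ∂f_i/∂x_j) dx_i ∧ dx_j:
  coeff of dx ∧ dy: 0
  coeff of dx ∧ dz: 2*x - 2*y
  coeff of dy ∧ dz: -2*x
Step 2: Apply d again to each 2-form coefficient. The only possible 3-form in R^3 is dx ∧ dy ∧ dz, with coefficient
  ∂(coeff of dy∧dz)/∂x - ∂(coeff of dx∧dz)/∂y + ∂(coeff of dx∧dy)/∂z
  = ∂/∂x (-2*x) - ∂/∂y (2*x - 2*y) + ∂/∂z (0).
Each of these terms simplifies to sums of mixed partials that cancel in pairs. The result is 0 (by equality of mixed partials for smooth functions — Schwarz / Clairaut).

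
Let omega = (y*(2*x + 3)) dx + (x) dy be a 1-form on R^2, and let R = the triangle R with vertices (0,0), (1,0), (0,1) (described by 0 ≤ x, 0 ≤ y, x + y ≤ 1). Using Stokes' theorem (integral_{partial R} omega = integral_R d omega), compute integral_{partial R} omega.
integral_(partial R) omega = -4/3

Stokes: integral_partial_R omega = integral_R d omega with d omega = (∂Q/∂x - ∂P/∂y) dx ∧ dy.
  ∂Q/∂x = 1
  ∂P/∂y = 2*x + 3
  integrand = ∂Q/∂x - ∂P/∂y = -2*x - 2.
Integrating over R: integral_0^1 integral_0^{1-x} (-2*x - 2) dy dx = -4/3.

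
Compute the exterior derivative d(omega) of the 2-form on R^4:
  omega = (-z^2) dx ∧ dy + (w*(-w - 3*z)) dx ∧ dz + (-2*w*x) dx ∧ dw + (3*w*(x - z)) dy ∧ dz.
d(omega) = (3*w - 2*z) dx ∧ dy ∧ dz + (-2*w - 3*z) dx ∧ dz ∧ dw + (3*x - 3*z) dy ∧ dz ∧ dw

For a 2-form omega = sum_{i<j} g_{ij} dx_i ∧ dx_j, the exterior derivative is
  d(omega) = sum_{i<j} d(g_{ij}) ∧ dx_i ∧ dx_j = sum_{i<j, k} (∂g_{ij}/∂x_k) dx_k ∧ dx_i ∧ dx_j.
Expand each term, using dx_k ∧ dx_i ∧ dx_j = sgn(permutation) dx_{(a)} ∧ dx_{(b)} ∧ dx_{(c)} with (a < b < c) sorted:
  d(-z^2) includes (∂/∂z)(-z^2) dz = (-2*z) dz, which multiplied by dx ∧ dy gives (-2*z) dx ∧ dy ∧ dz
  d(w*(-w - 3*z)) includes (∂/∂w)(w*(-w - 3*z)) dw = (-2*w - 3*z) dw, which multiplied by dx ∧ dz gives (-2*w - 3*z) dx ∧ dz ∧ dw
  d(3*w*(x - z)) includes (∂/∂x)(3*w*(x - z)) dx = (3*w) dx, which multiplied by dy ∧ dz gives (3*w) dx ∧ dy ∧ dz
  d(3*w*(x - z)) includes (∂/∂w)(3*w*(x - z)) dw = (3*x - 3*z) dw, which multiplied by dy ∧ dz gives (3*x - 3*z) dy ∧ dz ∧ dw
Collecting like 3-forms: d(omega) = (3*w - 2*z) dx ∧ dy ∧ dz + (-2*w - 3*z) dx ∧ dz ∧ dw + (3*x - 3*z) dy ∧ dz ∧ dw.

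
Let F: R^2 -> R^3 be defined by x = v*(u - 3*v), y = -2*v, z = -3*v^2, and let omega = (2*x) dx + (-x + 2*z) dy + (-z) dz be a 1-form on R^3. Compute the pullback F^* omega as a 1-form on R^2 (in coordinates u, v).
F^* omega = (2*v^2*(u - 3*v)) du + (2*v*(u^2 - 9*u*v + u + 9*v^2 + 3*v)) dv

Using F^*(f dg) = (f ∘ F) d(g ∘ F), substitute each coordinate x_i by F_i(u, v) in f_i, and replace dx_i by d F_i = (∂F_i/∂u) du + (∂F_i/∂v) dv.
  For the x component: f_1(F) = 2*v*(u - 3*v); d F_1 = (v) du + (u - 6*v) dv
  For the y component: f_2(F) = v*(-u - 3*v); d F_2 = (0) du + (-2) dv
  For the z component: f_3(F) = 3*v^2; d F_3 = (0) du + (-6*v) dv
Combining and collecting du, dv coefficients:
  coeff of du: 2*v^2*(u - 3*v)
  coeff of dv: 2*v*(u^2 - 9*u*v + u + 9*v^2 + 3*v)
F^* omega = (2*v^2*(u - 3*v)) du + (2*v*(u^2 - 9*u*v + u + 9*v^2 + 3*v)) dv.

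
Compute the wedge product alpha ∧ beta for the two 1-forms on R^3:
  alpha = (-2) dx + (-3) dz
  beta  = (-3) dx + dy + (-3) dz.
alpha ∧ beta = (-2) dx ∧ dy + (-3) dx ∧ dz + (3) dy ∧ dz

Distribute the wedge, using dx_i ∧ dx_j = -dx_j ∧ dx_i and dx_i ∧ dx_i = 0. For each pair (i, j) with i < j, the coefficient of dx_i ∧ dx_j in alpha ∧ beta is (alpha_i * beta_j - alpha_j * beta_i). Collecting: alpha ∧ beta = (-2) dx ∧ dy + (-3) dx ∧ dz + (3) dy ∧ dz.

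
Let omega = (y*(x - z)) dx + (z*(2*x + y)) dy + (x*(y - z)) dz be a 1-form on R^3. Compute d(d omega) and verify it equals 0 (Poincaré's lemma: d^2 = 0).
d(d omega) = 0

Step 1: d omega = sum_{i<j} (∂f_j/∂x_i - ∂f_i/∂x_j) dx_i ∧ dx_j:
  coeff of dx ∧ dy: -x + 3*z
  coeff of dx ∧ dz: 2*y - z
  coeff of dy ∧ dz: -x - y
Step 2: Apply d again to each 2-form coefficient. The only possible 3-form in R^3 is dx ∧ dy ∧ dz, with coefficient
  ∂(coeff of dy∧dz)/∂x - ∂(coeff of dx∧dz)/∂y + ∂(coeff of dx∧dy)/∂z
  = ∂/∂x (-x - y) - ∂/∂y (2*y - z) + ∂/∂z (-x + 3*z).
Each of these terms simplifies to sums of mixed partials that cancel in pairs. The result is 0 (by equality of mixed partials for smooth functions — Schwarz / Clairaut).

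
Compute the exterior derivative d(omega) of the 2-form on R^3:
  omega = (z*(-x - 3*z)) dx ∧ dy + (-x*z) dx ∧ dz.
d(omega) = (-x - 6*z) dx ∧ dy ∧ dz

For a 2-form omega = sum_{i<j} g_{ij} dx_i ∧ dx_j, the exterior derivative is
  d(omega) = sum_{i<j} d(g_{ij}) ∧ dx_i ∧ dx_j = sum_{i<j, k} (∂g_{ij}/∂x_k) dx_k ∧ dx_i ∧ dx_j.
Expand each term, using dx_k ∧ dx_i ∧ dx_j = sgn(permutation) dx_{(a)} ∧ dx_{(b)} ∧ dx_{(c)} with (a < b < c) sorted:
  d(z*(-x - 3*z)) includes (∂/∂z)(z*(-x - 3*z)) dz = (-x - 6*z) dz, which multiplied by dx ∧ dy gives (-x - 6*z) dx ∧ dy ∧ dz
Collecting like 3-forms: d(omega) = (-x - 6*z) dx ∧ dy ∧ dz.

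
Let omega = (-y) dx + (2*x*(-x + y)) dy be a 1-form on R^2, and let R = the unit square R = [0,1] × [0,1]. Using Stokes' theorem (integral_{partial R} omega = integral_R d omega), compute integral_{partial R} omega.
integral_(partial R) omega = 0

Stokes: integral_partial_R omega = integral_R d omega with d omega = (∂Q/∂x - ∂P/∂y) dx ∧ dy.
  ∂Q/∂x = -4*x + 2*y
  ∂P/∂y = -1
  integrand = ∂Q/∂x - ∂P/∂y = -4*x + 2*y + 1.
Integrating over R: integral_0^1 integral_0^1 (-4*x + 2*y + 1) dx dy = 0.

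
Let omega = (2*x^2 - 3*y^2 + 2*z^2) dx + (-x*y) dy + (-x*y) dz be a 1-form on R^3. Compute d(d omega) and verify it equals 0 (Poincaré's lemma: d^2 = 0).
d(d omega) = 0

Step 1: d omega = sum_{i<j} (∂f_j/∂x_i - ∂f_i/∂x_j) dx_i ∧ dx_j:
  coeff of dx ∧ dy: 5*y
  coeff of dx ∧ dz: -y - 4*z
  coeff of dy ∧ dz: -x
Step 2: Apply d again to each 2-form coefficient. The only possible 3-form in R^3 is dx ∧ dy ∧ dz, with coefficient
  ∂(coeff of dy∧dz)/∂x - ∂(coeff of dx∧dz)/∂y + ∂(coeff of dx∧dy)/∂z
  = ∂/∂x (-x) - ∂/∂y (-y - 4*z) + ∂/∂z (5*y).
Each of these terms simplifies to sums of mixed partials that cancel in pairs. The result is 0 (by equality of mixed partials for smooth functions — Schwarz / Clairaut).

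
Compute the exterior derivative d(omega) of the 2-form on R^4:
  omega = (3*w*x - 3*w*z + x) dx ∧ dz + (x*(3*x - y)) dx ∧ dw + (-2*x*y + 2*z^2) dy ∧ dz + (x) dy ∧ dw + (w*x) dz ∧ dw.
d(omega) = (w + 3*x - 3*z) dx ∧ dz ∧ dw + (x + 1) dx ∧ dy ∧ dw + (-2*y) dx ∧ dy ∧ dz

For a 2-form omega = sum_{i<j} g_{ij} dx_i ∧ dx_j, the exterior derivative is
  d(omega) = sum_{i<j} d(g_{ij}) ∧ dx_i ∧ dx_j = sum_{i<j, k} (∂g_{ij}/∂x_k) dx_k ∧ dx_i ∧ dx_j.
Expand each term, using dx_k ∧ dx_i ∧ dx_j = sgn(permutation) dx_{(a)} ∧ dx_{(b)} ∧ dx_{(c)} with (a < b < c) sorted:
  d(3*w*x - 3*w*z + x) includes (∂/∂w)(3*w*x - 3*w*z + x) dw = (3*x - 3*z) dw, which multiplied by dx ∧ dz gives (3*x - 3*z) dx ∧ dz ∧ dw
  d(x*(3*x - y)) includes (∂/∂y)(x*(3*x - y)) dy = (-x) dy, which multiplied by dx ∧ dw gives (x) dx ∧ dy ∧ dw
  d(-2*x*y + 2*z^2) includes (∂/∂x)(-2*x*y + 2*z^2) dx = (-2*y) dx, which multiplied by dy ∧ dz gives (-2*y) dx ∧ dy ∧ dz
  d(x) includes (∂/∂x)(x) dx = (1) dx, which multiplied by dy ∧ dw gives (1) dx ∧ dy ∧ dw
  d(w*x) includes (∂/∂x)(w*x) dx = (w) dx, which multiplied by dz ∧ dw gives (w) dx ∧ dz ∧ dw
Collecting like 3-forms: d(omega) = (w + 3*x - 3*z) dx ∧ dz ∧ dw + (x + 1) dx ∧ dy ∧ dw + (-2*y) dx ∧ dy ∧ dz.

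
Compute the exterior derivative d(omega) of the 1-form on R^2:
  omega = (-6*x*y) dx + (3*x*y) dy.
d(omega) = (6*x + 3*y) dx ∧ dy

For a 1-form omega = sum_i f_i dx_i, the exterior derivative is
  d(omega) = sum_{i < j} (∂f_j/∂x_i - ∂f_i/∂x_j) dx_i ∧ dx_j.
  coefficient of dx ∧ dy: ∂f_2/∂x - ∂f_1/∂y = ∂(3*x*y)/∂x - ∂(-6*x*y)/∂y = 6*x + 3*y
Assembling: d(omega) = (6*x + 3*y) dx ∧ dy.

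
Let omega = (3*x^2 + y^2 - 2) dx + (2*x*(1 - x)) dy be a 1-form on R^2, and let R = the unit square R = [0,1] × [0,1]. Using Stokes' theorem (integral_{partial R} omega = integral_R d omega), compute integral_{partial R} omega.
integral_(partial R) omega = -1

Stokes: integral_partial_R omega = integral_R d omega with d omega = (∂Q/∂x - ∂P/∂y) dx ∧ dy.
  ∂Q/∂x = 2 - 4*x
  ∂P/∂y = 2*y
  integrand = ∂Q/∂x - ∂P/∂y = -4*x - 2*y + 2.
Integrating over R: integral_0^1 integral_0^1 (-4*x - 2*y + 2) dx dy = -1.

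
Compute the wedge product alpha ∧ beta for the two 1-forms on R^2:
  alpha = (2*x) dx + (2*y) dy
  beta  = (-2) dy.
alpha ∧ beta = (-4*x) dx ∧ dy

Distribute the wedge, using dx_i ∧ dx_j = -dx_j ∧ dx_i and dx_i ∧ dx_i = 0. For each pair (i, j) with i < j, the coefficient of dx_i ∧ dx_j in alpha ∧ beta is (alpha_i * beta_j - alpha_j * beta_i). Collecting: alpha ∧ beta = (-4*x) dx ∧ dy.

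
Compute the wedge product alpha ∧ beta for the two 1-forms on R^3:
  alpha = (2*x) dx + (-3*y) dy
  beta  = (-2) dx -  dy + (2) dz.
alpha ∧ beta = (-2*x - 6*y) dx ∧ dy + (4*x) dx ∧ dz + (-6*y) dy ∧ dz

Distribute the wedge, using dx_i ∧ dx_j = -dx_j ∧ dx_i and dx_i ∧ dx_i = 0. For each pair (i, j) with i < j, the coefficient of dx_i ∧ dx_j in alpha ∧ beta is (alpha_i * beta_j - alpha_j * beta_i). Collecting: alpha ∧ beta = (-2*x - 6*y) dx ∧ dy + (4*x) dx ∧ dz + (-6*y) dy ∧ dz.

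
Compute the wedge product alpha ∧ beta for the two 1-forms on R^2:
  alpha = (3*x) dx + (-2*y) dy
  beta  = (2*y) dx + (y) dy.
alpha ∧ beta = (y*(3*x + 4*y)) dx ∧ dy

Distribute the wedge, using dx_i ∧ dx_j = -dx_j ∧ dx_i and dx_i ∧ dx_i = 0. For each pair (i, j) with i < j, the coefficient of dx_i ∧ dx_j in alpha ∧ beta is (alpha_i * beta_j - alpha_j * beta_i). Collecting: alpha ∧ beta = (y*(3*x + 4*y)) dx ∧ dy.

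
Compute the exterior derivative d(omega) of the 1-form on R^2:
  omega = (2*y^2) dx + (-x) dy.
d(omega) = (-4*y - 1) dx ∧ dy

For a 1-form omega = sum_i f_i dx_i, the exterior derivative is
  d(omega) = sum_{i < j} (∂f_j/∂x_i - ∂f_i/∂x_j) dx_i ∧ dx_j.
  coefficient of dx ∧ dy: ∂f_2/∂x - ∂f_1/∂y = ∂(-x)/∂x - ∂(2*y^2)/∂y = -4*y - 1
Assembling: d(omega) = (-4*y - 1) dx ∧ dy.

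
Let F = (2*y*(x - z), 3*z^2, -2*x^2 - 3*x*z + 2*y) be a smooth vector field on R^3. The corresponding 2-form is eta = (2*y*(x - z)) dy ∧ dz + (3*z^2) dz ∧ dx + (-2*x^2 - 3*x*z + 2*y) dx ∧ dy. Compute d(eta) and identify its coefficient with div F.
d(eta) = (-3*x + 2*y) dx ∧ dy ∧ dz; div F = -3*x + 2*y

For a 2-form in R^3 of the form above, applying d gives a 3-form with coefficient ∂P/∂x + ∂Q/∂y + ∂R/∂z:
  ∂P/∂x = 2*y
  ∂Q/∂y = 0
  ∂R/∂z = -3*x
Sum = -3*x + 2*y, which is exactly div F.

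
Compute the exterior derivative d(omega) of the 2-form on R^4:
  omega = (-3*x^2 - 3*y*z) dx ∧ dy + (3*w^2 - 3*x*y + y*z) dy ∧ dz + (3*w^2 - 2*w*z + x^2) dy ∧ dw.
d(omega) = (-6*y) dx ∧ dy ∧ dz + (8*w) dy ∧ dz ∧ dw + (2*x) dx ∧ dy ∧ dw

For a 2-form omega = sum_{i<j} g_{ij} dx_i ∧ dx_j, the exterior derivative is
  d(omega) = sum_{i<j} d(g_{ij}) ∧ dx_i ∧ dx_j = sum_{i<j, k} (∂g_{ij}/∂x_k) dx_k ∧ dx_i ∧ dx_j.
Expand each term, using dx_k ∧ dx_i ∧ dx_j = sgn(permutation) dx_{(a)} ∧ dx_{(b)} ∧ dx_{(c)} with (a < b < c) sorted:
  d(-3*x^2 - 3*y*z) includes (∂/∂z)(-3*x^2 - 3*y*z) dz = (-3*y) dz, which multiplied by dx ∧ dy gives (-3*y) dx ∧ dy ∧ dz
  d(3*w^2 - 3*x*y + y*z) includes (∂/∂x)(3*w^2 - 3*x*y + y*z) dx = (-3*y) dx, which multiplied by dy ∧ dz gives (-3*y) dx ∧ dy ∧ dz
  d(3*w^2 - 3*x*y + y*z) includes (∂/∂w)(3*w^2 - 3*x*y + y*z) dw = (6*w) dw, which multiplied by dy ∧ dz gives (6*w) dy ∧ dz ∧ dw
  d(3*w^2 - 2*w*z + x^2) includes (∂/∂x)(3*w^2 - 2*w*z + x^2) dx = (2*x) dx, which multiplied by dy ∧ dw gives (2*x) dx ∧ dy ∧ dw
  d(3*w^2 - 2*w*z + x^2) includes (∂/∂z)(3*w^2 - 2*w*z + x^2) dz = (-2*w) dz, which multiplied by dy ∧ dw gives (2*w) dy ∧ dz ∧ dw
Collecting like 3-forms: d(omega) = (-6*y) dx ∧ dy ∧ dz + (8*w) dy ∧ dz ∧ dw + (2*x) dx ∧ dy ∧ dw.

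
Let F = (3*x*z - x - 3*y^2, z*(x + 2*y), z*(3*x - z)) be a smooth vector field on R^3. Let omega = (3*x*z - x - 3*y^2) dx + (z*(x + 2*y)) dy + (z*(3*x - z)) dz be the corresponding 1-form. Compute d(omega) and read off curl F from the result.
d(omega) = (-x - 2*y) dy ∧ dz + (3*x - 3*z) dz ∧ dx + (6*y + z) dx ∧ dy; curl F = (-x - 2*y, 3*x - 3*z, 6*y + z)

d omega = sum_{i<j} (∂f_j/∂x_i - ∂f_i/∂x_j) dx_i ∧ dx_j. Under the identification (dy ∧ dz, dz ∧ dx, dx ∧ dy) ↔ (e_x, e_y, e_z), the coefficients are exactly the components of curl F. Compute:
  ∂R/∂y - ∂Q/∂z = (0) - (x + 2*y) = -x - 2*y
  ∂P/∂z - ∂R/∂x = (3*x) - (3*z) = 3*x - 3*z
  ∂Q/∂x - ∂P/∂y = (z) - (-6*y) = 6*y + z.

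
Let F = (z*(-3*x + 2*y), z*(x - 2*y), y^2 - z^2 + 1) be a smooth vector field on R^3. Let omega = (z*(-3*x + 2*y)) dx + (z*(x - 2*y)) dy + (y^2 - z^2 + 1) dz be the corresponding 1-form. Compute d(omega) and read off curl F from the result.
d(omega) = (-x + 4*y) dy ∧ dz + (-3*x + 2*y) dz ∧ dx + (-z) dx ∧ dy; curl F = (-x + 4*y, -3*x + 2*y, -z)

d omega = sum_{i<j} (∂f_j/∂x_i - ∂f_i/∂x_j) dx_i ∧ dx_j. Under the identification (dy ∧ dz, dz ∧ dx, dx ∧ dy) ↔ (e_x, e_y, e_z), the coefficients are exactly the components of curl F. Compute:
  ∂R/∂y - ∂Q/∂z = (2*y) - (x - 2*y) = -x + 4*y
  ∂P/∂z - ∂R/∂x = (-3*x + 2*y) - (0) = -3*x + 2*y
  ∂Q/∂x - ∂P/∂y = (z) - (2*z) = -z.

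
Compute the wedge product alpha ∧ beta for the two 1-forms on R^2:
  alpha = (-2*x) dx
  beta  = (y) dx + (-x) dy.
alpha ∧ beta = (2*x^2) dx ∧ dy

Distribute the wedge, using dx_i ∧ dx_j = -dx_j ∧ dx_i and dx_i ∧ dx_i = 0. For each pair (i, j) with i < j, the coefficient of dx_i ∧ dx_j in alpha ∧ beta is (alpha_i * beta_j - alpha_j * beta_i). Collecting: alpha ∧ beta = (2*x^2) dx ∧ dy.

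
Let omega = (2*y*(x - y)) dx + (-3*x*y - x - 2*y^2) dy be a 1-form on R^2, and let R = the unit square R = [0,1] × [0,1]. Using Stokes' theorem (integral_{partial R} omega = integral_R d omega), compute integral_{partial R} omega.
integral_(partial R) omega = -3/2

Stokes: integral_partial_R omega = integral_R d omega with d omega = (∂Q/∂x - ∂P/∂y) dx ∧ dy.
  ∂Q/∂x = -3*y - 1
  ∂P/∂y = 2*x - 4*y
  integrand = ∂Q/∂x - ∂P/∂y = -2*x + y - 1.
Integrating over R: integral_0^1 integral_0^1 (-2*x + y - 1) dx dy = -3/2.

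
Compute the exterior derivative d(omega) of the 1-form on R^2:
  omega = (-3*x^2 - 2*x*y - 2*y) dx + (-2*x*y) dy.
d(omega) = (2*x - 2*y + 2) dx ∧ dy

For a 1-form omega = sum_i f_i dx_i, the exterior derivative is
  d(omega) = sum_{i < j} (∂f_j/∂x_i - ∂f_i/∂x_j) dx_i ∧ dx_j.
  coefficient of dx ∧ dy: ∂f_2/∂x - ∂f_1/∂y = ∂(-2*x*y)/∂x - ∂(-3*x^2 - 2*x*y - 2*y)/∂y = 2*x - 2*y + 2
Assembling: d(omega) = (2*x - 2*y + 2) dx ∧ dy.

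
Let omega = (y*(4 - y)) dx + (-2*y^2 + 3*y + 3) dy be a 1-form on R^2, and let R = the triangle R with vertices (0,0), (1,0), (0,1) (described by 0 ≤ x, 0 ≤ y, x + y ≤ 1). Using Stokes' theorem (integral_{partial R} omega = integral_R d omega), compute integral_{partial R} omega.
integral_(partial R) omega = -5/3

Stokes: integral_partial_R omega = integral_R d omega with d omega = (∂Q/∂x - ∂P/∂y) dx ∧ dy.
  ∂Q/∂x = 0
  ∂P/∂y = 4 - 2*y
  integrand = ∂Q/∂x - ∂P/∂y = 2*y - 4.
Integrating over R: integral_0^1 integral_0^{1-x} (2*y - 4) dy dx = -5/3.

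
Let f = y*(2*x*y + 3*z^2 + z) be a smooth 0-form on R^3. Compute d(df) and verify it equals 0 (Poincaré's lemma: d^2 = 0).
d(df) = 0

Step 1: df = sum_i (∂f/∂x_i) dx_i = (2*y^2) dx + (4*x*y + 3*z^2 + z) dy + (y*(6*z + 1)) dz.
Step 2: Apply d again. Using the 1-form formula, the coefficient of dx ∧ dy in d(df) is ∂^2 f/∂x ∂y - ∂^2 f/∂y ∂x = (4*y) - (4*y) = 0 (equality of mixed partials for smooth f).
Similarly for dx ∧ dz and dy ∧ dz — all coefficients vanish. So d(df) = 0.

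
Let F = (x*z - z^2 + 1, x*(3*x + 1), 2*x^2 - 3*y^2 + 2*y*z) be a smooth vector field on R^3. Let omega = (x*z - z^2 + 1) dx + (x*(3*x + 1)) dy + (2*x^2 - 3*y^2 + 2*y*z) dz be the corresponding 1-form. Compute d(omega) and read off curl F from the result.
d(omega) = (-6*y + 2*z) dy ∧ dz + (-3*x - 2*z) dz ∧ dx + (6*x + 1) dx ∧ dy; curl F = (-6*y + 2*z, -3*x - 2*z, 6*x + 1)

d omega = sum_{i<j} (∂f_j/∂x_i - ∂f_i/∂x_j) dx_i ∧ dx_j. Under the identification (dy ∧ dz, dz ∧ dx, dx ∧ dy) ↔ (e_x, e_y, e_z), the coefficients are exactly the components of curl F. Compute:
  ∂R/∂y - ∂Q/∂z = (-6*y + 2*z) - (0) = -6*y + 2*z
  ∂P/∂z - ∂R/∂x = (x - 2*z) - (4*x) = -3*x - 2*z
  ∂Q/∂x - ∂P/∂y = (6*x + 1) - (0) = 6*x + 1.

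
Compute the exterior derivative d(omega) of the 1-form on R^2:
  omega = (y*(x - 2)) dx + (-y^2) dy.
d(omega) = (2 - x) dx ∧ dy

For a 1-form omega = sum_i f_i dx_i, the exterior derivative is
  d(omega) = sum_{i < j} (∂f_j/∂x_i - ∂f_i/∂x_j) dx_i ∧ dx_j.
  coefficient of dx ∧ dy: ∂f_2/∂x - ∂f_1/∂y = ∂(-y^2)/∂x - ∂(y*(x - 2))/∂y = 2 - x
Assembling: d(omega) = (2 - x) dx ∧ dy.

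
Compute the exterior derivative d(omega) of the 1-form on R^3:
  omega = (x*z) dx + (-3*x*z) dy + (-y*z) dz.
d(omega) = (-3*z) dx ∧ dy + (-x) dx ∧ dz + (3*x - z) dy ∧ dz

For a 1-form omega = sum_i f_i dx_i, the exterior derivative is
  d(omega) = sum_{i < j} (∂f_j/∂x_i - ∂f_i/∂x_j) dx_i ∧ dx_j.
  coefficient of dx ∧ dy: ∂f_2/∂x - ∂f_1/∂y = ∂(-3*x*z)/∂x - ∂(x*z)/∂y = -3*z
  coefficient of dx ∧ dz: ∂f_3/∂x - ∂f_1/∂z = ∂(-y*z)/∂x - ∂(x*z)/∂z = -x
  coefficient of dy ∧ dz: ∂f_3/∂y - ∂f_2/∂z = ∂(-y*z)/∂y - ∂(-3*x*z)/∂z = 3*x - z
Assembling: d(omega) = (-3*z) dx ∧ dy + (-x) dx ∧ dz + (3*x - z) dy ∧ dz.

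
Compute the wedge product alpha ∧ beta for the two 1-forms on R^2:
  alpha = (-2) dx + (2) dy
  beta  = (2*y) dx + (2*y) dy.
alpha ∧ beta = (-8*y) dx ∧ dy

Distribute the wedge, using dx_i ∧ dx_j = -dx_j ∧ dx_i and dx_i ∧ dx_i = 0. For each pair (i, j) with i < j, the coefficient of dx_i ∧ dx_j in alpha ∧ beta is (alpha_i * beta_j - alpha_j * beta_i). Collecting: alpha ∧ beta = (-8*y) dx ∧ dy.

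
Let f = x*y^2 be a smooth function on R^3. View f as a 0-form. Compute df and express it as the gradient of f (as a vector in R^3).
df = (y^2) dx + (2*x*y) dy + (0) dz; grad f = (y^2, 2*x*y, 0)

For a 0-form f, d f = (∂f/∂x) dx + (∂f/∂y) dy + (∂f/∂z) dz. The components of the vector representation are exactly the entries of grad f in Cartesian coordinates:
  ∂f/∂x = y^2
  ∂f/∂y = 2*x*y
  ∂f/∂z = 0.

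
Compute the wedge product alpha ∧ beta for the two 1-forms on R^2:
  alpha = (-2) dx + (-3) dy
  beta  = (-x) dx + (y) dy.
alpha ∧ beta = (-3*x - 2*y) dx ∧ dy

Distribute the wedge, using dx_i ∧ dx_j = -dx_j ∧ dx_i and dx_i ∧ dx_i = 0. For each pair (i, j) with i < j, the coefficient of dx_i ∧ dx_j in alpha ∧ beta is (alpha_i * beta_j - alpha_j * beta_i). Collecting: alpha ∧ beta = (-3*x - 2*y) dx ∧ dy.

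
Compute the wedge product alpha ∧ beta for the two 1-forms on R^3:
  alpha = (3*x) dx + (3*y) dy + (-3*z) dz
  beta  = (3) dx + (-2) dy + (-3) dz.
alpha ∧ beta = (-6*x - 9*y) dx ∧ dy + (-9*x + 9*z) dx ∧ dz + (-9*y - 6*z) dy ∧ dz

Distribute the wedge, using dx_i ∧ dx_j = -dx_j ∧ dx_i and dx_i ∧ dx_i = 0. For each pair (i, j) with i < j, the coefficient of dx_i ∧ dx_j in alpha ∧ beta is (alpha_i * beta_j - alpha_j * beta_i). Collecting: alpha ∧ beta = (-6*x - 9*y) dx ∧ dy + (-9*x + 9*z) dx ∧ dz + (-9*y - 6*z) dy ∧ dz.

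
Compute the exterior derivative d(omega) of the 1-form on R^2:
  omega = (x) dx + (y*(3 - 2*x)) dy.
d(omega) = (-2*y) dx ∧ dy

For a 1-form omega = sum_i f_i dx_i, the exterior derivative is
  d(omega) = sum_{i < j} (∂f_j/∂x_i - ∂f_i/∂x_j) dx_i ∧ dx_j.
  coefficient of dx ∧ dy: ∂f_2/∂x - ∂f_1/∂y = ∂(y*(3 - 2*x))/∂x - ∂(x)/∂y = -2*y
Assembling: d(omega) = (-2*y) dx ∧ dy.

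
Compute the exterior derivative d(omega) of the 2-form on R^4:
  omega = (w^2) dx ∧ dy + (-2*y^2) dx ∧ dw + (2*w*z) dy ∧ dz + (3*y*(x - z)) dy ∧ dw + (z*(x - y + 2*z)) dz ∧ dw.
d(omega) = (2*w + 7*y) dx ∧ dy ∧ dw + (3*y + z) dy ∧ dz ∧ dw + (z) dx ∧ dz ∧ dw

For a 2-form omega = sum_{i<j} g_{ij} dx_i ∧ dx_j, the exterior derivative is
  d(omega) = sum_{i<j} d(g_{ij}) ∧ dx_i ∧ dx_j = sum_{i<j, k} (∂g_{ij}/∂x_k) dx_k ∧ dx_i ∧ dx_j.
Expand each term, using dx_k ∧ dx_i ∧ dx_j = sgn(permutation) dx_{(a)} ∧ dx_{(b)} ∧ dx_{(c)} with (a < b < c) sorted:
  d(w^2) includes (∂/∂w)(w^2) dw = (2*w) dw, which multiplied by dx ∧ dy gives (2*w) dx ∧ dy ∧ dw
  d(-2*y^2) includes (∂/∂y)(-2*y^2) dy = (-4*y) dy, which multiplied by dx ∧ dw gives (4*y) dx ∧ dy ∧ dw
  d(2*w*z) includes (∂/∂w)(2*w*z) dw = (2*z) dw, which multiplied by dy ∧ dz gives (2*z) dy ∧ dz ∧ dw
  d(3*y*(x - z)) includes (∂/∂x)(3*y*(x - z)) dx = (3*y) dx, which multiplied by dy ∧ dw gives (3*y) dx ∧ dy ∧ dw
  d(3*y*(x - z)) includes (∂/∂z)(3*y*(x - z)) dz = (-3*y) dz, which multiplied by dy ∧ dw gives (3*y) dy ∧ dz ∧ dw
  d(z*(x - y + 2*z)) includes (∂/∂x)(z*(x - y + 2*z)) dx = (z) dx, which multiplied by dz ∧ dw gives (z) dx ∧ dz ∧ dw
  d(z*(x - y + 2*z)) includes (∂/∂y)(z*(x - y + 2*z)) dy = (-z) dy, which multiplied by dz ∧ dw gives (-z) dy ∧ dz ∧ dw
Collecting like 3-forms: d(omega) = (2*w + 7*y) dx ∧ dy ∧ dw + (3*y + z) dy ∧ dz ∧ dw + (z) dx ∧ dz ∧ dw.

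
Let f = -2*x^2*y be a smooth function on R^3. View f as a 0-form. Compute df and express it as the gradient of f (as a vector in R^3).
df = (-4*x*y) dx + (-2*x^2) dy + (0) dz; grad f = (-4*x*y, -2*x^2, 0)

For a 0-form f, d f = (∂f/∂x) dx + (∂f/∂y) dy + (∂f/∂z) dz. The components of the vector representation are exactly the entries of grad f in Cartesian coordinates:
  ∂f/∂x = -4*x*y
  ∂f/∂y = -2*x^2
  ∂f/∂z = 0.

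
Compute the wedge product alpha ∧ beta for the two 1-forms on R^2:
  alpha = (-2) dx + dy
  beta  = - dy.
alpha ∧ beta = (2) dx ∧ dy

Distribute the wedge, using dx_i ∧ dx_j = -dx_j ∧ dx_i and dx_i ∧ dx_i = 0. For each pair (i, j) with i < j, the coefficient of dx_i ∧ dx_j in alpha ∧ beta is (alpha_i * beta_j - alpha_j * beta_i). Collecting: alpha ∧ beta = (2) dx ∧ dy.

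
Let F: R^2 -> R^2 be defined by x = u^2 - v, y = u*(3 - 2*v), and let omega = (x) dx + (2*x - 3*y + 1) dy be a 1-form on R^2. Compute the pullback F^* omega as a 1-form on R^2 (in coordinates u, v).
F^* omega = (2*u^3 - 4*u^2*v + 6*u^2 - 12*u*v^2 + 34*u*v - 27*u + 4*v^2 - 8*v + 3) du + (-4*u^3 - 12*u^2*v + 17*u^2 + 4*u*v - 2*u + v) dv

Using F^*(f dg) = (f ∘ F) d(g ∘ F), substitute each coordinate x_i by F_i(u, v) in f_i, and replace dx_i by d F_i = (∂F_i/∂u) du + (∂F_i/∂v) dv.
  For the x component: f_1(F) = u^2 - v; d F_1 = (2*u) du + (-1) dv
  For the y component: f_2(F) = 2*u^2 + 6*u*v - 9*u - 2*v + 1; d F_2 = (3 - 2*v) du + (-2*u) dv
Combining and collecting du, dv coefficients:
  coeff of du: 2*u^3 - 4*u^2*v + 6*u^2 - 12*u*v^2 + 34*u*v - 27*u + 4*v^2 - 8*v + 3
  coeff of dv: -4*u^3 - 12*u^2*v + 17*u^2 + 4*u*v - 2*u + v
F^* omega = (2*u^3 - 4*u^2*v + 6*u^2 - 12*u*v^2 + 34*u*v - 27*u + 4*v^2 - 8*v + 3) du + (-4*u^3 - 12*u^2*v + 17*u^2 + 4*u*v - 2*u + v) dv.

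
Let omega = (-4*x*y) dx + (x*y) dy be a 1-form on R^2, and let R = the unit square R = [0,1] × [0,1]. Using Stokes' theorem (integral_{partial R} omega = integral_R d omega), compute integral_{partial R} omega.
integral_(partial R) omega = 5/2

Stokes: integral_partial_R omega = integral_R d omega with d omega = (∂Q/∂x - ∂P/∂y) dx ∧ dy.
  ∂Q/∂x = y
  ∂P/∂y = -4*x
  integrand = ∂Q/∂x - ∂P/∂y = 4*x + y.
Integrating over R: integral_0^1 integral_0^1 (4*x + y) dx dy = 5/2.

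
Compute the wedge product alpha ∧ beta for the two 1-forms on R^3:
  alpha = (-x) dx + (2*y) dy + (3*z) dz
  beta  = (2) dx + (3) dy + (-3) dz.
alpha ∧ beta = (-3*x - 4*y) dx ∧ dy + (3*x - 6*z) dx ∧ dz + (-6*y - 9*z) dy ∧ dz

Distribute the wedge, using dx_i ∧ dx_j = -dx_j ∧ dx_i and dx_i ∧ dx_i = 0. For each pair (i, j) with i < j, the coefficient of dx_i ∧ dx_j in alpha ∧ beta is (alpha_i * beta_j - alpha_j * beta_i). Collecting: alpha ∧ beta = (-3*x - 4*y) dx ∧ dy + (3*x - 6*z) dx ∧ dz + (-6*y - 9*z) dy ∧ dz.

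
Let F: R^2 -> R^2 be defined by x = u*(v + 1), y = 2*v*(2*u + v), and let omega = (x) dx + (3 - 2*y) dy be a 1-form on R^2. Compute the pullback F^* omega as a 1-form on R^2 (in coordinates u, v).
F^* omega = (-31*u*v^2 + 2*u*v + u - 16*v^3 + 12*v) du + (-31*u^2*v + u^2 - 48*u*v^2 + 12*u - 16*v^3 + 12*v) dv

Using F^*(f dg) = (f ∘ F) d(g ∘ F), substitute each coordinate x_i by F_i(u, v) in f_i, and replace dx_i by d F_i = (∂F_i/∂u) du + (∂F_i/∂v) dv.
  For the x component: f_1(F) = u*(v + 1); d F_1 = (v + 1) du + (u) dv
  For the y component: f_2(F) = -8*u*v - 4*v^2 + 3; d F_2 = (4*v) du + (4*u + 4*v) dv
Combining and collecting du, dv coefficients:
  coeff of du: -31*u*v^2 + 2*u*v + u - 16*v^3 + 12*v
  coeff of dv: -31*u^2*v + u^2 - 48*u*v^2 + 12*u - 16*v^3 + 12*v
F^* omega = (-31*u*v^2 + 2*u*v + u - 16*v^3 + 12*v) du + (-31*u^2*v + u^2 - 48*u*v^2 + 12*u - 16*v^3 + 12*v) dv.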